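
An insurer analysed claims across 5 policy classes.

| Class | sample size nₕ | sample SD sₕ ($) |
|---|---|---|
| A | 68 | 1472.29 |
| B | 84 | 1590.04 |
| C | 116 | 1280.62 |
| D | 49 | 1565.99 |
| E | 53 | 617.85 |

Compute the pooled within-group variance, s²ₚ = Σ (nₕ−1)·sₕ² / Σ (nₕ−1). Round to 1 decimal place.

Degrees of freedom: 67 + 83 + 115 + 48 + 52 = 365.
Σ(nₕ−1)sₕ² = 67·2167637.8441 + 83·2528227.2016 + 115·1639987.5844 + 48·2452324.6801 + 52·381738.6225 = 681235158.5083.
s²ₚ = 681235158.5083 / 365 = 1866397.695... → 1866397.7.

1866397.7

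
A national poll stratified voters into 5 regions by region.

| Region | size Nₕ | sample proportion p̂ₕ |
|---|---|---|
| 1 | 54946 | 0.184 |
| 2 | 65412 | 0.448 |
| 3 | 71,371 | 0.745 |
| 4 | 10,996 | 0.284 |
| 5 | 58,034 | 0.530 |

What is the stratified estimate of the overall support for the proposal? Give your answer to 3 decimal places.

0.485

Wₕ = Nₕ/N with N = 260759: 0.2107, 0.2509, 0.2737, 0.0422, 0.2226.
p̂_st = 0.2107·0.184 + 0.2509·0.448 + 0.2737·0.745 + 0.0422·0.284 + 0.2226·0.530 ≈ 0.48500... → 0.485.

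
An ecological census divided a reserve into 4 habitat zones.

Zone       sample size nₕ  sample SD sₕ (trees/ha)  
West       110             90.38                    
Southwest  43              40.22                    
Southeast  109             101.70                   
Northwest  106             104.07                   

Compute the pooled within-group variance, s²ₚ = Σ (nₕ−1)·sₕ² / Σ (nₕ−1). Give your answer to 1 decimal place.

Degrees of freedom: 109 + 42 + 108 + 105 = 364.
Σ(nₕ−1)sₕ² = 109·8168.5444 + 42·1617.6484 + 108·10342.89 + 105·10830.5649 = 3212554.0069.
s²ₚ = 3212554.0069 / 364 = 8825.698... → 8825.7.

8825.7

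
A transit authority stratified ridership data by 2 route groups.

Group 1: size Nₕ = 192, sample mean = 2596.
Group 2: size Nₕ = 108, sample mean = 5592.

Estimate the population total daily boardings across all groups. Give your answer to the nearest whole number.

1102368

1: 192·2596 = 498432
2: 108·5592 = 603936
τ̂ = Σ Nₕx̄ₕ = 1102368.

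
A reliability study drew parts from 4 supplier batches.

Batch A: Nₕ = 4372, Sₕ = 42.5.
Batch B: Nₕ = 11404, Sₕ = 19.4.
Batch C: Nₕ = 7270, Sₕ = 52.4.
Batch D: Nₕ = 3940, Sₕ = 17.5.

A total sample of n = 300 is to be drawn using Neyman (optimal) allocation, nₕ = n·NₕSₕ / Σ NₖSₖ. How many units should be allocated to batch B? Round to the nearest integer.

77

Σ NₕSₕ = 4372·42.5 + 11404·19.4 + 7270·52.4 + 3940·17.5 = 856945.6.
Share for B: 221237.6/856945.6 = 0.25817.
n_B = 300 × 0.25817 = 77.451... → 77.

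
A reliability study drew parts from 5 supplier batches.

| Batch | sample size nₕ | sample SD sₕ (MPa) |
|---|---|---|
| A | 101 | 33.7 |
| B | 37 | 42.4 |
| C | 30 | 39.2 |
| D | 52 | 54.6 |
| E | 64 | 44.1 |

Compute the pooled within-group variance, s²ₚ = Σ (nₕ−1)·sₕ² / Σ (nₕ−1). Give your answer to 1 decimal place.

Degrees of freedom: 100 + 36 + 29 + 51 + 63 = 279.
Σ(nₕ−1)sₕ² = 100·1135.69 + 36·1797.76 + 29·1536.64 + 51·2981.16 + 63·1944.81 = 497413.11.
s²ₚ = 497413.11 / 279 = 1782.843... → 1782.8.

1782.8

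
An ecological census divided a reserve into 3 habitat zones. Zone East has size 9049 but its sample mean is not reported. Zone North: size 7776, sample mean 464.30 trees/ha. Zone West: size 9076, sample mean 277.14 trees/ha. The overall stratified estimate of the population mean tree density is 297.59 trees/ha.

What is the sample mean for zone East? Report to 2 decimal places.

174.84

N = 9049 + 7776 + 9076 = 25901.
Overall total = μ·N = 297.59·25901 = 7707878.59.
Subtract the known strata: 7776·464.30 + 9076·277.14 = 6125719.44.
Remaining total for zone East: 7707878.59 − 6125719.44 = 1582159.15.
Divide by its size: 1582159.15 / 9049 = 174.8435... → 174.84.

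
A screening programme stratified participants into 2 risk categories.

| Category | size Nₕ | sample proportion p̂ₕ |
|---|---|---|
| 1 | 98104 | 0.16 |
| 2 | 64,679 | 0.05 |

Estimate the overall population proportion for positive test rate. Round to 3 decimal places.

Wₕ = Nₕ/N with N = 162783: 0.6027, 0.3973.
p̂_st = 0.6027·0.16 + 0.3973·0.05 ≈ 0.11629... → 0.116.

0.116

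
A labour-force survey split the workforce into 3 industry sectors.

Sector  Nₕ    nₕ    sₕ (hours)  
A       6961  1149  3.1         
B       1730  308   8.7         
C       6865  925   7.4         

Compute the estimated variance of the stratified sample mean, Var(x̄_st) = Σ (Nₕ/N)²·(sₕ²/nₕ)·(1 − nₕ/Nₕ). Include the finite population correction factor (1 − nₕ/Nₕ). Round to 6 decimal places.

0.013872

N = 15556; Wₕ = Nₕ/N.
sector A: (6961/15556)²·3.1²/1149·(1 − 1149/6961) = 0.001398314
sector B: (1730/15556)²·8.7²/308·(1 − 308/1730) = 0.002498260
sector C: (6865/15556)²·7.4²/925·(1 − 925/6865) = 0.009975917
Sum = 0.013872491 → 0.013872.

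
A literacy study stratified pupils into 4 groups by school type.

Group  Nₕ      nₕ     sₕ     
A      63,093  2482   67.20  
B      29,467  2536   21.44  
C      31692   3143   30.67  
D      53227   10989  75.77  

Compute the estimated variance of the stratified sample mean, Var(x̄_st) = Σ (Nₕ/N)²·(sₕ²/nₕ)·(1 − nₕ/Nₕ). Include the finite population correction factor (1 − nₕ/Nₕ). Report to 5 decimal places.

0.27134

N = 177479; Wₕ = Nₕ/N.
group A: (63093/177479)²·67.20²/2482·(1 − 2482/63093) = 0.22088969
group B: (29467/177479)²·21.44²/2536·(1 − 2536/29467) = 0.00456662
group C: (31692/177479)²·30.67²/3143·(1 − 3143/31692) = 0.00859666
group D: (53227/177479)²·75.77²/10989·(1 − 10989/53227) = 0.03728875
Sum = 0.27134172 → 0.27134.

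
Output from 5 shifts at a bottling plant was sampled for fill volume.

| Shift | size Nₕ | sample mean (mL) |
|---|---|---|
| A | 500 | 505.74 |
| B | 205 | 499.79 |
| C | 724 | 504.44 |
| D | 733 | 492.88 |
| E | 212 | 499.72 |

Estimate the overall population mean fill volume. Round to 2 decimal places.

500.32

N = 2374; weights Wₕ = Nₕ/N = (0.2106, 0.0864, 0.3050, 0.3088, 0.0893).
x̄_st = Σ Wₕ·x̄ₕ = 0.2106·505.74 + 0.0864·499.79 + 0.3050·504.44 + 0.3088·492.88 + 0.0893·499.72 ≈ 500.3215...
→ 500.32.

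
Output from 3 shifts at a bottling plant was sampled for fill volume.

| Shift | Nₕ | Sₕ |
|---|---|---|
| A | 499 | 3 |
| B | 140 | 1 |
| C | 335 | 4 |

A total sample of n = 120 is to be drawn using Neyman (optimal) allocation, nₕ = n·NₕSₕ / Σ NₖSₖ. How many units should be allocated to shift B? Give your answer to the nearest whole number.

6

A: NₕSₕ = 499·3 = 1497
B: NₕSₕ = 140·1 = 140
C: NₕSₕ = 335·4 = 1340
Σ NₕSₕ = 2977.
n_B = 120·140/2977 = 5.643... → 6.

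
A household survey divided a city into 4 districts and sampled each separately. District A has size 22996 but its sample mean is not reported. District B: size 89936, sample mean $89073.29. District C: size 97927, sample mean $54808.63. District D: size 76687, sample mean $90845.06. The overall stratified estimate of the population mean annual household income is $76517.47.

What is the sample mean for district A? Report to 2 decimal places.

72078.50

N = 22996 + 89936 + 97927 + 76687 = 287546.
Overall total = μ·N = 76517.47·287546 = 22002292428.62.
Subtract the known strata: 89936·89073.29 + 97927·54808.63 + 76687·90845.06 = 20344775235.67.
Remaining total for district A: 22002292428.62 − 20344775235.67 = 1657517192.95.
Divide by its size: 1657517192.95 / 22996 = 72078.5003... → 72078.50.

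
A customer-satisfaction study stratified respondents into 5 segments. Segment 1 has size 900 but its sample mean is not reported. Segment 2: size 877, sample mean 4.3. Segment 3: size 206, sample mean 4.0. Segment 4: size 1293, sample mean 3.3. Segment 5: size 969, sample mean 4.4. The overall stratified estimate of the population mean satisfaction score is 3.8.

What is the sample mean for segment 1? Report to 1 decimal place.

3.3

N = 900 + 877 + 206 + 1293 + 969 = 4245.
Overall total = μ·N = 3.8·4245 = 16131.
Subtract the known strata: 877·4.3 + 206·4.0 + 1293·3.3 + 969·4.4 = 13125.6.
Remaining total for segment 1: 16131 − 13125.6 = 3005.4.
Divide by its size: 3005.4 / 900 = 3.339... → 3.3.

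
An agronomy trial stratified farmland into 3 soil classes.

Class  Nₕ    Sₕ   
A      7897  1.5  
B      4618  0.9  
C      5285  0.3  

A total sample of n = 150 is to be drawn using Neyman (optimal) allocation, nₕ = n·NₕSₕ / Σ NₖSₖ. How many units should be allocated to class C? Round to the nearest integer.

14

A: NₕSₕ = 7897·1.5 = 11845.5
B: NₕSₕ = 4618·0.9 = 4156.2
C: NₕSₕ = 5285·0.3 = 1585.5
Σ NₕSₕ = 17587.2.
n_C = 150·1585.5/17587.2 = 13.523... → 14.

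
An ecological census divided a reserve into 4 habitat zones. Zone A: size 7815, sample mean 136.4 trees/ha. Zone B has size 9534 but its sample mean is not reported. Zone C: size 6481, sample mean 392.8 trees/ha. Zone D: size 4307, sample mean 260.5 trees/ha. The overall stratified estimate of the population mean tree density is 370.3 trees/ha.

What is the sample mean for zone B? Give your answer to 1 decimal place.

596.3

Σ Nₕx̄ₕ = N·μ, so 9534·x̄_B = 28137·370.3 − (7815·136.4 + 6481·392.8 + 4307·260.5).
= 10419131.1 − 4733676.3 = 5685454.8.
x̄_B = 5685454.8 / 9534 = 596.335... → 596.3.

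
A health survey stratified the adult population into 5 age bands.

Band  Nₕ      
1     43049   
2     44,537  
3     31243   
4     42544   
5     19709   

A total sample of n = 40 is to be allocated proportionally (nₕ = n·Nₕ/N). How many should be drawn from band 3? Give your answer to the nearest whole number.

N = 43049 + 44537 + 31243 + 42544 + 19709 = 181082.
n_3 = 40·31243/181082 = 6.901... → 7.

7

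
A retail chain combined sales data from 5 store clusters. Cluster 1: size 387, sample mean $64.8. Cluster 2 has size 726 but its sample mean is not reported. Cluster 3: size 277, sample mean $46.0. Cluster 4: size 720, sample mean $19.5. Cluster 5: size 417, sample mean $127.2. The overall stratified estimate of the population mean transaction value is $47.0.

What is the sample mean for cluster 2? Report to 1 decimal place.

N = 387 + 726 + 277 + 720 + 417 = 2527.
Overall total = μ·N = 47.0·2527 = 118769.
Subtract the known strata: 387·64.8 + 277·46.0 + 720·19.5 + 417·127.2 = 104902.
Remaining total for cluster 2: 118769 − 104902 = 13867.
Divide by its size: 13867 / 726 = 19.101... → 19.1.

19.1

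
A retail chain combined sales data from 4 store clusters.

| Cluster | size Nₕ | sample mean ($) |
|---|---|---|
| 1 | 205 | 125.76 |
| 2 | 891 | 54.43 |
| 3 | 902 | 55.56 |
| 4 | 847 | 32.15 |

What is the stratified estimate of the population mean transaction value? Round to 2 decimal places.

53.29

x̄_st = (Σ Nₕx̄ₕ) / (Σ Nₕ) = (205·125.76 + 891·54.43 + 902·55.56 + 847·32.15) / 2845
= 151624.1 / 2845 = 53.2949... → 53.29.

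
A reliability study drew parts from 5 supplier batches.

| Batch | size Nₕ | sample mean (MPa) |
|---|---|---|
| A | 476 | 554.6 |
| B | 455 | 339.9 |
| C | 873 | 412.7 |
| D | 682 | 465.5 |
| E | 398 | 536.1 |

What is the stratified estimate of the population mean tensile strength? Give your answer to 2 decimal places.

N = 2884; weights Wₕ = Nₕ/N = (0.1650, 0.1578, 0.3027, 0.2365, 0.1380).
x̄_st = Σ Wₕ·x̄ₕ = 0.1650·554.6 + 0.1578·339.9 + 0.3027·412.7 + 0.2365·465.5 + 0.1380·536.1 ≈ 454.1505...
→ 454.15.

454.15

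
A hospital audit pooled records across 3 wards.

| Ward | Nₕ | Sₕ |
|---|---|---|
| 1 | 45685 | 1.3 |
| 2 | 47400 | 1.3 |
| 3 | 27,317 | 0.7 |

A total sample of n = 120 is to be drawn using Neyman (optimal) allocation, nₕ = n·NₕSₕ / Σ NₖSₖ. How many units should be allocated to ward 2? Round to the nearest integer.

53

Σ NₕSₕ = 45685·1.3 + 47400·1.3 + 27317·0.7 = 140132.4.
Share for 2: 61620/140132.4 = 0.43973.
n_2 = 120 × 0.43973 = 52.767... → 53.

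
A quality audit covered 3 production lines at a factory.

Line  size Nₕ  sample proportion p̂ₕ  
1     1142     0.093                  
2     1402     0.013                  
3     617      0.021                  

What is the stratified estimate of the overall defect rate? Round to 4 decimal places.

0.0435

N = 1142 + 1402 + 617 = 3161.
Overall proportion = Σ (Nₕ/N)·p̂ₕ.
Σ Nₕp̂ₕ = 106.206 + 18.226 + 12.957 = 137.389.
137.389 / 3161 = 0.043464... → 0.0435.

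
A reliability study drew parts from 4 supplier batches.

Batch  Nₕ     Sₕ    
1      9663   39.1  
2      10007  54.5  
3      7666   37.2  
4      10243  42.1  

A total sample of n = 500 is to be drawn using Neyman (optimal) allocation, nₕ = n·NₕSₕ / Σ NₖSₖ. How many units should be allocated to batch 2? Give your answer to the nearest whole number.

166

1: NₕSₕ = 9663·39.1 = 377823.3
2: NₕSₕ = 10007·54.5 = 545381.5
3: NₕSₕ = 7666·37.2 = 285175.2
4: NₕSₕ = 10243·42.1 = 431230.3
Σ NₕSₕ = 1639610.3.
n_2 = 500·545381.5/1639610.3 = 166.314... → 166.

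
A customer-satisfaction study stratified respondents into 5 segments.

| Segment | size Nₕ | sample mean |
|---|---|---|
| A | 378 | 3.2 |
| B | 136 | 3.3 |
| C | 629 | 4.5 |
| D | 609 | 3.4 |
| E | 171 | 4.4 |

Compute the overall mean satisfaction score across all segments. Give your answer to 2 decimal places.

3.80

N = 1923; weights Wₕ = Nₕ/N = (0.1966, 0.0707, 0.3271, 0.3167, 0.0889).
x̄_st = Σ Wₕ·x̄ₕ = 0.1966·3.2 + 0.0707·3.3 + 0.3271·4.5 + 0.3167·3.4 + 0.0889·4.4 ≈ 3.8023...
→ 3.80.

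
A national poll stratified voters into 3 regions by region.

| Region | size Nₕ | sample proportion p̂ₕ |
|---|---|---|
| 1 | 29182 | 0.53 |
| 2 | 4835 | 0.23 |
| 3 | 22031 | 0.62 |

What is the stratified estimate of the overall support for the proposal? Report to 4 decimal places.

Wₕ = Nₕ/N with N = 56048: 0.5207, 0.0863, 0.3931.
p̂_st = 0.5207·0.53 + 0.0863·0.23 + 0.3931·0.62 ≈ 0.539497... → 0.5395.

0.5395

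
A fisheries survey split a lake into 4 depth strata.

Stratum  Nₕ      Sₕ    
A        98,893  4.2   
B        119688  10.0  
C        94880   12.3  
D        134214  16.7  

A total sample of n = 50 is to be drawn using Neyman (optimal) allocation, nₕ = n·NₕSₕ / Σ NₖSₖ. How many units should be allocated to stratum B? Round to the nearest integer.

Σ NₕSₕ = 98893·4.2 + 119688·10.0 + 94880·12.3 + 134214·16.7 = 5020628.4.
Share for B: 1196880/5020628.4 = 0.23839.
n_B = 50 × 0.23839 = 11.920... → 12.

12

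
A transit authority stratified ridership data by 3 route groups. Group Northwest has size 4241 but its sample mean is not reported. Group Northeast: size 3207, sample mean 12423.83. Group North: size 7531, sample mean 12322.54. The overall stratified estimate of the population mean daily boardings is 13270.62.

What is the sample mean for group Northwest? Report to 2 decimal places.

N = 4241 + 3207 + 7531 = 14979.
Overall total = μ·N = 13270.62·14979 = 198780616.98.
Subtract the known strata: 3207·12423.83 + 7531·12322.54 = 132644271.55.
Remaining total for group Northwest: 198780616.98 − 132644271.55 = 66136345.43.
Divide by its size: 66136345.43 / 4241 = 15594.5167... → 15594.52.

15594.52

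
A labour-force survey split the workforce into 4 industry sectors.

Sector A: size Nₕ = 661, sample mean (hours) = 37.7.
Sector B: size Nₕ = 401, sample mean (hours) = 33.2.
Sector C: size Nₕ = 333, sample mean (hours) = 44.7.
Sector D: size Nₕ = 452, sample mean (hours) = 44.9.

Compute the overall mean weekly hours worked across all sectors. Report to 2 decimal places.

39.75

N = 661 + 401 + 333 + 452 = 1847.
Weight each subgroup mean by Nₕ/N and sum.
Σ Nₕx̄ₕ = 661·37.7 + 401·33.2 + 333·44.7 + 452·44.9 = 24919.7 + 13313.2 + 14885.1 + 20294.8 = 73412.8.
Divide by N: 73412.8 / 1847 = 39.7470... → 39.75.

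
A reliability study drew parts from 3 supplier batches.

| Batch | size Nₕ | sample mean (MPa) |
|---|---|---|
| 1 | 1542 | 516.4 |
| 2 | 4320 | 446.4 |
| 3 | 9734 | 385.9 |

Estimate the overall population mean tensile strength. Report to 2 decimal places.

x̄_st = (Σ Nₕx̄ₕ) / (Σ Nₕ) = (1542·516.4 + 4320·446.4 + 9734·385.9) / 15596
= 6481087.4 / 15596 = 415.5609... → 415.56.

415.56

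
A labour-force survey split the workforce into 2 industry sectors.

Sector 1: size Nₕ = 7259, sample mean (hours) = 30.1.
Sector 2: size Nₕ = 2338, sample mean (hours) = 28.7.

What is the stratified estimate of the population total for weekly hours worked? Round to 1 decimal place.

285596.5

1: 7259·30.1 = 218495.9
2: 2338·28.7 = 67100.6
τ̂ = Σ Nₕx̄ₕ = 285596.5.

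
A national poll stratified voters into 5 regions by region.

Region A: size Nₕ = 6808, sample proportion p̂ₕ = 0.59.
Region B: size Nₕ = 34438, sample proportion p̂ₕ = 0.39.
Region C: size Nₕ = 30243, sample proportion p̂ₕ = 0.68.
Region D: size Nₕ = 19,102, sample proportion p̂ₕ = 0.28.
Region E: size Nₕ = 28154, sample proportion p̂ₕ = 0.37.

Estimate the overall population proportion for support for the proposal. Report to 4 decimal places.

N = 6808 + 34438 + 30243 + 19102 + 28154 = 118745.
Overall proportion = Σ (Nₕ/N)·p̂ₕ.
Σ Nₕp̂ₕ = 4016.72 + 13430.82 + 20565.24 + 5348.56 + 10416.98 = 53778.32.
53778.32 / 118745 = 0.452889... → 0.4529.

0.4529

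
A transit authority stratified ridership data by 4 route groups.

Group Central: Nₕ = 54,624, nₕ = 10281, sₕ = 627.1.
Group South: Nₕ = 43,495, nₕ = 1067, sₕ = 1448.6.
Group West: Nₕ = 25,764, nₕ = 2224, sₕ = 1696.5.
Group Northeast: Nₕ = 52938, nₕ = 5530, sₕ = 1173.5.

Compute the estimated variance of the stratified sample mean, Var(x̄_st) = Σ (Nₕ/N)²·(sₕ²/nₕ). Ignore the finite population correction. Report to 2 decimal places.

N = 176821. Term for each stratum: Wₕ²sₕ²/nₕ.
Var(x̄_st) = 3.65038 + 118.99906 + 27.47463 + 22.32073 = 172.44480 → 172.44.

172.44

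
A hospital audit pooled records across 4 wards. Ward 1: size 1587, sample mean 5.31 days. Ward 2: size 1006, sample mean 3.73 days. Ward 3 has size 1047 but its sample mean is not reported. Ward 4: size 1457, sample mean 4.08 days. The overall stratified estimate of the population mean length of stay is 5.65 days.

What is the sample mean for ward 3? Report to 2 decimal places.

N = 1587 + 1006 + 1047 + 1457 = 5097.
Overall total = μ·N = 5.65·5097 = 28798.05.
Subtract the known strata: 1587·5.31 + 1006·3.73 + 1457·4.08 = 18123.91.
Remaining total for ward 3: 28798.05 − 18123.91 = 10674.14.
Divide by its size: 10674.14 / 1047 = 10.1950... → 10.19.

10.19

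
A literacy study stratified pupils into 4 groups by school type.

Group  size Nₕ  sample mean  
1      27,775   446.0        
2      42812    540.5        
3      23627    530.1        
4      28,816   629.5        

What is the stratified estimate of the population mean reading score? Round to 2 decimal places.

N = 123030; weights Wₕ = Nₕ/N = (0.2258, 0.3480, 0.1920, 0.2342).
x̄_st = Σ Wₕ·x̄ₕ = 0.2258·446.0 + 0.3480·540.5 + 0.1920·530.1 + 0.2342·629.5 ≈ 538.0141...
→ 538.01.

538.01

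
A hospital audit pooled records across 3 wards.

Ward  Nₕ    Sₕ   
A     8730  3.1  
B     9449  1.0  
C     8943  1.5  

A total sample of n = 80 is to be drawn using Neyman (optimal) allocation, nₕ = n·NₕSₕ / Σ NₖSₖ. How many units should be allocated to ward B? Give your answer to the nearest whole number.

A: NₕSₕ = 8730·3.1 = 27063
B: NₕSₕ = 9449·1.0 = 9449
C: NₕSₕ = 8943·1.5 = 13414.5
Σ NₕSₕ = 49926.5.
n_B = 80·9449/49926.5 = 15.141... → 15.

15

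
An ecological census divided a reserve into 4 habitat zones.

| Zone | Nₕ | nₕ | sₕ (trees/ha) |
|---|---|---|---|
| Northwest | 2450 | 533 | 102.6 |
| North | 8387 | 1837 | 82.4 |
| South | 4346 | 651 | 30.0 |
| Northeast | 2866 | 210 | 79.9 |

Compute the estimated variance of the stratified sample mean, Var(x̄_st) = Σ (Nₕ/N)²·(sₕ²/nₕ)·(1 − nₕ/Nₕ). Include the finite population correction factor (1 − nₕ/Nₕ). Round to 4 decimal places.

1.6865

N = 18049. Term for each stratum: Wₕ²sₕ²/nₕ·(1−nₕ/Nₕ).
Var(x̄_st) = 0.2847406 + 0.6232854 + 0.0681490 + 0.7103497 = 1.6865247 → 1.6865.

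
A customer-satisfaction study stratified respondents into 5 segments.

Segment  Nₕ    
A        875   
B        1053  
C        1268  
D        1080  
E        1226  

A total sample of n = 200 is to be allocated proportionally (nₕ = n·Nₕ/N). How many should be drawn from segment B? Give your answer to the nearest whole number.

38

N = 875 + 1053 + 1268 + 1080 + 1226 = 5502.
n_B = 200·1053/5502 = 38.277... → 38.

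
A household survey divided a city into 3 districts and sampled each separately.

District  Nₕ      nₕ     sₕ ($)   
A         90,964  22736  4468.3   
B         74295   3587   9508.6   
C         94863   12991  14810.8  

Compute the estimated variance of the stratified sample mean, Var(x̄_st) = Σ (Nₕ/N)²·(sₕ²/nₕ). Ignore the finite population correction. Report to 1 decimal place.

4409.3

N = 260122. Term for each stratum: Wₕ²sₕ²/nₕ.
Var(x̄_st) = 107.3879 + 2056.2068 + 2245.7117 = 4409.3064 → 4409.3.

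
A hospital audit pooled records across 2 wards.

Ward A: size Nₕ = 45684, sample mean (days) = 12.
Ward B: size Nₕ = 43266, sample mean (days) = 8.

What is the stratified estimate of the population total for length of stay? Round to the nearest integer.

894336

A: 45684·12 = 548208
B: 43266·8 = 346128
τ̂ = Σ Nₕx̄ₕ = 894336.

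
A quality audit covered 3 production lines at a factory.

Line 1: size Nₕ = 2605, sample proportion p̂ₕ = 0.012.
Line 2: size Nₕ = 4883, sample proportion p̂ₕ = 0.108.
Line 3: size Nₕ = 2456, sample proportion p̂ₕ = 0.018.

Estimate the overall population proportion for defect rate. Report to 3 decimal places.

0.061

N = 2605 + 4883 + 2456 = 9944.
Overall proportion = Σ (Nₕ/N)·p̂ₕ.
Σ Nₕp̂ₕ = 31.26 + 527.364 + 44.208 = 602.832.
602.832 / 9944 = 0.06062... → 0.061.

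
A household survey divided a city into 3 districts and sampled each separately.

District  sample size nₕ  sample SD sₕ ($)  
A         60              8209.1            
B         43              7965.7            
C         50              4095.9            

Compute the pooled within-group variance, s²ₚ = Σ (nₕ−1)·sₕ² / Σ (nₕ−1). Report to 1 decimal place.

49753422.0

Degrees of freedom: 59 + 42 + 49 = 150.
Σ(nₕ−1)sₕ² = 59·67389322.81 + 42·63452376.49 + 49·16776396.81 = 7463013302.06.
s²ₚ = 7463013302.06 / 150 = 49753422.014... → 49753422.0.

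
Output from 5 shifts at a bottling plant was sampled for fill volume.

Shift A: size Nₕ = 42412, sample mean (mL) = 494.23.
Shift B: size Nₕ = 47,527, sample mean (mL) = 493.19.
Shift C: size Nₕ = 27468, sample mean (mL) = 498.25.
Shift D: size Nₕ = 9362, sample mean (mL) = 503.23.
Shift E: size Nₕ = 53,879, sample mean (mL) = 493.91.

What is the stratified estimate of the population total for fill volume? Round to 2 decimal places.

A: 42412·494.23 = 20961282.76
B: 47527·493.19 = 23439841.13
C: 27468·498.25 = 13685931
D: 9362·503.23 = 4711239.26
E: 53879·493.91 = 26611376.89
τ̂ = Σ Nₕx̄ₕ = 89409671.04.

89409671.04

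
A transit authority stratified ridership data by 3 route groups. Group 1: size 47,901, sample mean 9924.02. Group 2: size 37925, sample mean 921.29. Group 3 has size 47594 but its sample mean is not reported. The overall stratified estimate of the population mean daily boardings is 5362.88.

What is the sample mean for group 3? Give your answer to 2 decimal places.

N = 47901 + 37925 + 47594 = 133420.
Overall total = μ·N = 5362.88·133420 = 715515449.6.
Subtract the known strata: 47901·9924.02 + 37925·921.29 = 510310405.27.
Remaining total for group 3: 715515449.6 − 510310405.27 = 205205044.33.
Divide by its size: 205205044.33 / 47594 = 4311.5738... → 4311.57.

4311.57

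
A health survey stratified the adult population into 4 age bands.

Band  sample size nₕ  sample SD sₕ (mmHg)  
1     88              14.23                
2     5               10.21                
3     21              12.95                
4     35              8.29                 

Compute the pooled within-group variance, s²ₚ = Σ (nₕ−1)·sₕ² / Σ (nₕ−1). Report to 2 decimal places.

163.62

Degrees of freedom: 87 + 4 + 20 + 34 = 145.
Σ(nₕ−1)sₕ² = 87·202.4929 + 4·104.2441 + 20·167.7025 + 34·68.7241 = 23724.5281.
s²ₚ = 23724.5281 / 145 = 163.6174... → 163.62.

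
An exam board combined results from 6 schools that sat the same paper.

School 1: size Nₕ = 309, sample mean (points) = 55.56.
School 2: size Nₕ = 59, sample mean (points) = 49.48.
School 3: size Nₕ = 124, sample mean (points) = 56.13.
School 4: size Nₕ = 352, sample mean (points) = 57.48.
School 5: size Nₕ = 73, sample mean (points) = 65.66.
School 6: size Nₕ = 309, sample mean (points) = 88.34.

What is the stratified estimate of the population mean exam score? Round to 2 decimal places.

x̄_st = (Σ Nₕx̄ₕ) / (Σ Nₕ) = (309·55.56 + 59·49.48 + 124·56.13 + 352·57.48 + 73·65.66 + 309·88.34) / 1226
= 79370.68 / 1226 = 64.7395... → 64.74.

64.74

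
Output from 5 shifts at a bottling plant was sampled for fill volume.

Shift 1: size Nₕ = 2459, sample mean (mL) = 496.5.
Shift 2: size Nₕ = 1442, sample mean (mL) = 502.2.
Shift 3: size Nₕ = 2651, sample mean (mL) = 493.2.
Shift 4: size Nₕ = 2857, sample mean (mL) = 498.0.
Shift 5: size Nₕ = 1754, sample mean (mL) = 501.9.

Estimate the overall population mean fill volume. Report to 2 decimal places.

497.69

N = 11163; weights Wₕ = Nₕ/N = (0.2203, 0.1292, 0.2375, 0.2559, 0.1571).
x̄_st = Σ Wₕ·x̄ₕ = 0.2203·496.5 + 0.1292·502.2 + 0.2375·493.2 + 0.2559·498.0 + 0.1571·501.9 ≈ 497.6850...
→ 497.69.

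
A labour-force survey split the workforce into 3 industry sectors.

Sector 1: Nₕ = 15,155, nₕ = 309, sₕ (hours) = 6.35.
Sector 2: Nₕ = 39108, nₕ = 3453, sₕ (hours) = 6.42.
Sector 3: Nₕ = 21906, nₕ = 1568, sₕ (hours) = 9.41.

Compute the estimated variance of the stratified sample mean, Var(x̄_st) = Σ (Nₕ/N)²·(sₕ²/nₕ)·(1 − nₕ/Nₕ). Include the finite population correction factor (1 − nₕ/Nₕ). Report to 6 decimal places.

N = 76169; Wₕ = Nₕ/N.
sector 1: (15155/76169)²·6.35²/309·(1 − 309/15155) = 0.005060552
sector 2: (39108/76169)²·6.42²/3453·(1 − 3453/39108) = 0.002868818
sector 3: (21906/76169)²·9.41²/1568·(1 − 1568/21906) = 0.004336586
Sum = 0.012265956 → 0.012266.

0.012266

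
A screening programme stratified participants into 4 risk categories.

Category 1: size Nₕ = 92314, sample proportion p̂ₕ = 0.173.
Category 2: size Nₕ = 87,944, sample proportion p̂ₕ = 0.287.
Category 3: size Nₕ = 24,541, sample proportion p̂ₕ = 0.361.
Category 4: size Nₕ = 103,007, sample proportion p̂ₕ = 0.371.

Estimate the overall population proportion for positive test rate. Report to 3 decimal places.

0.287

N = 92314 + 87944 + 24541 + 103007 = 307806.
Overall proportion = Σ (Nₕ/N)·p̂ₕ.
Σ Nₕp̂ₕ = 15970.322 + 25239.928 + 8859.301 + 38215.597 = 88285.148.
88285.148 / 307806 = 0.28682... → 0.287.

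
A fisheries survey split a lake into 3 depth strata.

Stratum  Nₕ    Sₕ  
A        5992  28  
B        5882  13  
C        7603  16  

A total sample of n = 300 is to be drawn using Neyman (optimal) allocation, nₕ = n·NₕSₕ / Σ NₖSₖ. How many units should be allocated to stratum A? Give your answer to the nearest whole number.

A: NₕSₕ = 5992·28 = 167776
B: NₕSₕ = 5882·13 = 76466
C: NₕSₕ = 7603·16 = 121648
Σ NₕSₕ = 365890.
n_A = 300·167776/365890 = 137.563... → 138.

138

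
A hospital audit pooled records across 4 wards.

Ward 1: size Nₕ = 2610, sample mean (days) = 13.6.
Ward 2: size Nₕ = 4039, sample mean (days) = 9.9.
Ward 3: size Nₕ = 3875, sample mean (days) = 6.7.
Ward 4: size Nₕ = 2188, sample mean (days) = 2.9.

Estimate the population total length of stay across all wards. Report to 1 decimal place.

107789.8

1: 2610·13.6 = 35496
2: 4039·9.9 = 39986.1
3: 3875·6.7 = 25962.5
4: 2188·2.9 = 6345.2
τ̂ = Σ Nₕx̄ₕ = 107789.8.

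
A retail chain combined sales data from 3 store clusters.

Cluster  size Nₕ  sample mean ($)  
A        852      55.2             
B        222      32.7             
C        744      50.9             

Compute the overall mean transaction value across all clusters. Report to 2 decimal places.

N = 852 + 222 + 744 = 1818.
Weight each subgroup mean by Nₕ/N and sum.
Σ Nₕx̄ₕ = 852·55.2 + 222·32.7 + 744·50.9 = 47030.4 + 7259.4 + 37869.6 = 92159.4.
Divide by N: 92159.4 / 1818 = 50.6927... → 50.69.

50.69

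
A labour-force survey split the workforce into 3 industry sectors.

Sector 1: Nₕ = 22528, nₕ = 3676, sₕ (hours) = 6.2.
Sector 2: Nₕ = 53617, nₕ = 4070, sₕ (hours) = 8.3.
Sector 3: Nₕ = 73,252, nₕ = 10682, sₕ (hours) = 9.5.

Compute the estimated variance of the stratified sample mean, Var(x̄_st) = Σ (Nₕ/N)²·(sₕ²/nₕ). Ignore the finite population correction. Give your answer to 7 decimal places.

N = 149397; Wₕ = Nₕ/N.
sector 1: (22528/149397)²·6.2²/3676 = 0.0002377768
sector 2: (53617/149397)²·8.3²/4070 = 0.0021801333
sector 3: (73252/149397)²·9.5²/10682 = 0.0020311868
Sum = 0.0044490968 → 0.0044491.

0.0044491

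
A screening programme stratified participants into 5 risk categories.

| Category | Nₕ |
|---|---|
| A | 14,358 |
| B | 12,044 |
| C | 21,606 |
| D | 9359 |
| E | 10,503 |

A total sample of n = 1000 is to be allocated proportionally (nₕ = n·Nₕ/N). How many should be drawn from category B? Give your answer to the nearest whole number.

Share of category B = 12044/67870 = 0.17746.
Allocate 1000 × 0.17746 = 177.457... → 177.

177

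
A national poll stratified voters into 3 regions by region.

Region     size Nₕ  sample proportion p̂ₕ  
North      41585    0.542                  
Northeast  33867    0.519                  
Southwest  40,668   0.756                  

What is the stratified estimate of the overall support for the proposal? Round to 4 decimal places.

0.6102

N = 41585 + 33867 + 40668 = 116120.
Overall proportion = Σ (Nₕ/N)·p̂ₕ.
Σ Nₕp̂ₕ = 22539.07 + 17576.973 + 30745.008 = 70861.051.
70861.051 / 116120 = 0.610240... → 0.6102.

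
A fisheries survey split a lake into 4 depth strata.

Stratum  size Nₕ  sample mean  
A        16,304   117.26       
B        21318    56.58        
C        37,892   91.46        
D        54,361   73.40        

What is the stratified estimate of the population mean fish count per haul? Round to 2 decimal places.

81.41

N = 16304 + 21318 + 37892 + 54361 = 129875.
Overall mean = Σ (Nₕ/N)·x̄ₕ — weight by population share, not a simple average.
Σ Nₕx̄ₕ = 16304·117.26 + 21318·56.58 + 37892·91.46 + 54361·73.40 = 1911807.04 + 1206172.44 + 3465602.32 + 3990097.4 = 10573679.2.
Divide by N: 10573679.2 / 129875 = 81.4143... → 81.41.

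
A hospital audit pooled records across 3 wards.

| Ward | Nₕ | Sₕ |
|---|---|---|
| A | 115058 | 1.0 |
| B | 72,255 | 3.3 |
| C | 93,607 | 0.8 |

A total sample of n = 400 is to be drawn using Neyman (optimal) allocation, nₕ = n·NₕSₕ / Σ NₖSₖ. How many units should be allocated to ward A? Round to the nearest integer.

Σ NₕSₕ = 115058·1.0 + 72255·3.3 + 93607·0.8 = 428385.1.
Share for A: 115058/428385.1 = 0.26859.
n_A = 400 × 0.26859 = 107.434... → 107.

107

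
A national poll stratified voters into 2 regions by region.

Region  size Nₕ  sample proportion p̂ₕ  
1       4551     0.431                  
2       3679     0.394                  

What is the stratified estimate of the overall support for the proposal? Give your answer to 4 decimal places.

0.4145

Wₕ = Nₕ/N with N = 8230: 0.5530, 0.4470.
p̂_st = 0.5530·0.431 + 0.4470·0.394 ≈ 0.414460... → 0.4145.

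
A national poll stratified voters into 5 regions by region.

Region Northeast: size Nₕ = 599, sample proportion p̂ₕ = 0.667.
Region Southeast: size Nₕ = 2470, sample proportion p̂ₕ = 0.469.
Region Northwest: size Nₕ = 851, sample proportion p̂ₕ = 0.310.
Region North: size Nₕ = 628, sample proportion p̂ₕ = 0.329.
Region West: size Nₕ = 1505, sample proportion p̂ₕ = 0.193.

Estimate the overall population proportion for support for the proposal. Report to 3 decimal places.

Wₕ = Nₕ/N with N = 6053: 0.0990, 0.4081, 0.1406, 0.1038, 0.2486.
p̂_st = 0.0990·0.667 + 0.4081·0.469 + 0.1406·0.310 + 0.1038·0.329 + 0.2486·0.193 ≈ 0.38309... → 0.383.

0.383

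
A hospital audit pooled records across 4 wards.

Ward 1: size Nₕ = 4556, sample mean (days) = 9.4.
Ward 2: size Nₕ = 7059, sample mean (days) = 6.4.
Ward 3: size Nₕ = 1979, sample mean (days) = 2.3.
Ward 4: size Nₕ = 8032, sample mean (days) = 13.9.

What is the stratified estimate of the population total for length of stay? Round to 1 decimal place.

1: 4556·9.4 = 42826.4
2: 7059·6.4 = 45177.6
3: 1979·2.3 = 4551.7
4: 8032·13.9 = 111644.8
τ̂ = Σ Nₕx̄ₕ = 204200.5.

204200.5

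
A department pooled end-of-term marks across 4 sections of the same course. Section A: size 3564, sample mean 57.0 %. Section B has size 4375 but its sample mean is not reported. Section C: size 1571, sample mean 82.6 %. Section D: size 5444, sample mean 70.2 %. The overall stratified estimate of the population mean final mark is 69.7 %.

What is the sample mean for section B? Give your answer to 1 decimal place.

N = 3564 + 4375 + 1571 + 5444 = 14954.
Overall total = μ·N = 69.7·14954 = 1042293.8.
Subtract the known strata: 3564·57.0 + 1571·82.6 + 5444·70.2 = 715081.4.
Remaining total for section B: 1042293.8 − 715081.4 = 327212.4.
Divide by its size: 327212.4 / 4375 = 74.791... → 74.8.

74.8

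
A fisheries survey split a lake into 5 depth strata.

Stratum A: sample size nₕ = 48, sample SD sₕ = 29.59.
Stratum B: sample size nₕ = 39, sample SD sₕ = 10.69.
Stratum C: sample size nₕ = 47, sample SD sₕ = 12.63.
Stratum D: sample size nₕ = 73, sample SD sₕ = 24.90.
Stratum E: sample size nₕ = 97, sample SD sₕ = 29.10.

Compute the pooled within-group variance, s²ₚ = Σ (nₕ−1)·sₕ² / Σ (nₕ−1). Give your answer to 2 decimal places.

Degrees of freedom: 47 + 38 + 46 + 72 + 96 = 299.
Σ(nₕ−1)sₕ² = 47·875.5681 + 38·114.2761 + 46·159.5169 + 72·620.01 + 96·846.81 = 178766.4499.
s²ₚ = 178766.4499 / 299 = 597.8811... → 597.88.

597.88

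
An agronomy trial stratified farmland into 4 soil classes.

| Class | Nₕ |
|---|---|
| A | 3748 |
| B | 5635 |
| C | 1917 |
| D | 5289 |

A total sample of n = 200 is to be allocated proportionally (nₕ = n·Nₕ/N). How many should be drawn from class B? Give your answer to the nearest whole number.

N = 3748 + 5635 + 1917 + 5289 = 16589.
n_B = 200·5635/16589 = 67.937... → 68.

68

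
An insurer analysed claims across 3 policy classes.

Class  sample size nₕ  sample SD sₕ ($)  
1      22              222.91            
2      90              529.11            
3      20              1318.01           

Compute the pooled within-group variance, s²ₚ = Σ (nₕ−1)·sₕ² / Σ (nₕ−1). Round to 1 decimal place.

Degrees of freedom: 21 + 89 + 19 = 129.
Σ(nₕ−1)sₕ² = 21·49688.8681 + 89·279957.3921 + 19·1737150.3601 = 58965530.9689.
s²ₚ = 58965530.9689 / 129 = 457097.139... → 457097.1.

457097.1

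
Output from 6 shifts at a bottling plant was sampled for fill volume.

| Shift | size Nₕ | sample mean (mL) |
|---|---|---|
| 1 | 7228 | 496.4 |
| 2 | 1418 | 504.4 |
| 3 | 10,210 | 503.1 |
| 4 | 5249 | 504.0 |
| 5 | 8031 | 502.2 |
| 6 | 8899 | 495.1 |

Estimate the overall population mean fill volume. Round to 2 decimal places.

N = 41035; weights Wₕ = Nₕ/N = (0.1761, 0.0346, 0.2488, 0.1279, 0.1957, 0.2169).
x̄_st = Σ Wₕ·x̄ₕ = 0.1761·496.4 + 0.0346·504.4 + 0.2488·503.1 + 0.1279·504.0 + 0.1957·502.2 + 0.2169·495.1 ≈ 500.1688...
→ 500.17.

500.17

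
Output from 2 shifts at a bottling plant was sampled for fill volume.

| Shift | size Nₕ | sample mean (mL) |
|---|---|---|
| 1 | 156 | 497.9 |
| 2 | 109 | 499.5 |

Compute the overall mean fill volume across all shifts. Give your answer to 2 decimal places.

498.56

N = 156 + 109 = 265.
The stratified mean weights each stratum mean by its population share Nₕ/N.
Σ Nₕx̄ₕ = 156·497.9 + 109·499.5 = 77672.4 + 54445.5 = 132117.9.
Divide by N: 132117.9 / 265 = 498.5581... → 498.56.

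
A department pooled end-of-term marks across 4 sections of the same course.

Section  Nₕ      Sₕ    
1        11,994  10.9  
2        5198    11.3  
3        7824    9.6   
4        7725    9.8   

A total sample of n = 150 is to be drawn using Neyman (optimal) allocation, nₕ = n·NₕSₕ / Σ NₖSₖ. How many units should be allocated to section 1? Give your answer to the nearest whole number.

58

Σ NₕSₕ = 11994·10.9 + 5198·11.3 + 7824·9.6 + 7725·9.8 = 340287.4.
Share for 1: 130734.6/340287.4 = 0.38419.
n_1 = 150 × 0.38419 = 57.628... → 58.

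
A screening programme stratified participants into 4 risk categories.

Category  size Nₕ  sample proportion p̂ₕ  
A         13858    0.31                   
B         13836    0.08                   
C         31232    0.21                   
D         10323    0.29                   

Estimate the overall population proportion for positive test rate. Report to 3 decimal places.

0.216

N = 13858 + 13836 + 31232 + 10323 = 69249.
Overall proportion = Σ (Nₕ/N)·p̂ₕ.
Σ Nₕp̂ₕ = 4295.98 + 1106.88 + 6558.72 + 2993.67 = 14955.25.
14955.25 / 69249 = 0.21596... → 0.216.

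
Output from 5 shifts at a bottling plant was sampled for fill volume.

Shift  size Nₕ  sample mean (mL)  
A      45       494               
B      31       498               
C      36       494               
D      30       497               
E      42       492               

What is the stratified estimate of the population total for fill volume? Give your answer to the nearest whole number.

91026

A: 45·494 = 22230
B: 31·498 = 15438
C: 36·494 = 17784
D: 30·497 = 14910
E: 42·492 = 20664
τ̂ = Σ Nₕx̄ₕ = 91026.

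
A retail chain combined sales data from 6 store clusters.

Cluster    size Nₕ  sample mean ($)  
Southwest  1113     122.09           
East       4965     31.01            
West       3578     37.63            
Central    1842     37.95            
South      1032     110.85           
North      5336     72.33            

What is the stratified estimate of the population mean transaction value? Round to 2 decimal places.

55.68

x̄_st = (Σ Nₕx̄ₕ) / (Σ Nₕ) = (1113·122.09 + 4965·31.01 + 3578·37.63 + 1842·37.95 + 1032·110.85 + 5336·72.33) / 17866
= 994744.94 / 17866 = 55.6781... → 55.68.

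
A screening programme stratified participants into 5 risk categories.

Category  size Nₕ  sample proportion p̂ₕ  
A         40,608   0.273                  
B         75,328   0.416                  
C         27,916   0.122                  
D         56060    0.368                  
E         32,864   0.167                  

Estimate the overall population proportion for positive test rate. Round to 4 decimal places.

0.3091

Wₕ = Nₕ/N with N = 232776: 0.1745, 0.3236, 0.1199, 0.2408, 0.1412.
p̂_st = 0.1745·0.273 + 0.3236·0.416 + 0.1199·0.122 + 0.2408·0.368 + 0.1412·0.167 ≈ 0.309081... → 0.3091.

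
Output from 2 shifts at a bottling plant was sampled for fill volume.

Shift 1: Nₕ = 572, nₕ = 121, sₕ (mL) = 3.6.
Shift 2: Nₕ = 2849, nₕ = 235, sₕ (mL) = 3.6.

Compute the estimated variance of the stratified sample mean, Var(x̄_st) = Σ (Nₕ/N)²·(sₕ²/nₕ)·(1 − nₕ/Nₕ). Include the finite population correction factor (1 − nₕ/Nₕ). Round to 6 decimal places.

N = 3421. Term for each stratum: Wₕ²sₕ²/nₕ·(1−nₕ/Nₕ).
Var(x̄_st) = 0.002360946 + 0.035093689 = 0.037454635 → 0.037455.

0.037455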